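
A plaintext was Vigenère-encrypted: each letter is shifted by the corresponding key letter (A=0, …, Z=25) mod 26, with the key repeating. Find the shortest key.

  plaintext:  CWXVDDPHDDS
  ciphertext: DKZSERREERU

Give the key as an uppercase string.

BOCX

  i= 0: D-C =  1 → B
  i= 1: K-W = 14 → O
  i= 2: Z-X =  2 → C
  i= 3: S-V = 23 → X
  i= 4: E-D =  1 → B
  i= 5: R-D = 14 → O
  i= 6: R-P =  2 → C
  i= 7: E-H = 23 → X
  i= 8: E-D =  1 → B
  i= 9: R-D = 14 → O
  i=10: U-S =  2 → C
  shifts repeat with period 4: BOCX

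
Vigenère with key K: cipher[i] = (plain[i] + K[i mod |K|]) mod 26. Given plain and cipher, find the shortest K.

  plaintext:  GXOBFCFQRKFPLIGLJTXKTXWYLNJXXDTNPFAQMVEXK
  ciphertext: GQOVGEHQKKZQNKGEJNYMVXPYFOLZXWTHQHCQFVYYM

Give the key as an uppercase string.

  i= 0: G-G =  0 → A
  i= 1: Q-X = 19 → T
  i= 2: O-O =  0 → A
  i= 3: V-B = 20 → U
  i= 4: G-F =  1 → B
  i= 5: E-C =  2 → C
  i= 6: H-F =  2 → C
  i= 7: Q-Q =  0 → A
  i= 8: K-R = 19 → T
  i= 9: K-K =  0 → A
  i=10: Z-F = 20 → U
  i=11: Q-P =  1 → B
  i=12: N-L =  2 → C
  i=13: K-I =  2 → C
  i=14: G-G =  0 → A
  i=15: E-L = 19 → T
  i=16: J-J =  0 → A
  i=17: N-T = 20 → U
  i=18: Y-X =  1 → B
  i=19: M-K =  2 → C
  i=20: V-T =  2 → C
  i=21: X-X =  0 → A
  i=22: P-W = 19 → T
  i=23: Y-Y =  0 → A
  i=24: F-L = 20 → U
  i=25: O-N =  1 → B
  i=26: L-J =  2 → C
  i=27: Z-X =  2 → C
  i=28: X-X =  0 → A
  i=29: W-D = 19 → T
  i=30: T-T =  0 → A
  i=31: H-N = 20 → U
  i=32: Q-P =  1 → B
  i=33: H-F =  2 → C
  i=34: C-A =  2 → C
  i=35: Q-Q =  0 → A
  i=36: F-M = 19 → T
  i=37: V-V =  0 → A
  i=38: Y-E = 20 → U
  i=39: Y-X =  1 → B
  i=40: M-K =  2 → C
  shifts repeat with period 7: ATAUBCC

ATAUBCC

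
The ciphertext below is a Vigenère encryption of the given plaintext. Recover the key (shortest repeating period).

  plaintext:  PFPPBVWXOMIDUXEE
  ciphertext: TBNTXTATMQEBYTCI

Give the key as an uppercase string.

  i= 0: T-P =  4 → E
  i= 1: B-F = 22 → W
  i= 2: N-P = 24 → Y
  i= 3: T-P =  4 → E
  i= 4: X-B = 22 → W
  i= 5: T-V = 24 → Y
  i= 6: A-W =  4 → E
  i= 7: T-X = 22 → W
  i= 8: M-O = 24 → Y
  i= 9: Q-M =  4 → E
  i=10: E-I = 22 → W
  i=11: B-D = 24 → Y
  i=12: Y-U =  4 → E
  i=13: T-X = 22 → W
  i=14: C-E = 24 → Y
  i=15: I-E =  4 → E
  shifts repeat with period 3: EWY

EWY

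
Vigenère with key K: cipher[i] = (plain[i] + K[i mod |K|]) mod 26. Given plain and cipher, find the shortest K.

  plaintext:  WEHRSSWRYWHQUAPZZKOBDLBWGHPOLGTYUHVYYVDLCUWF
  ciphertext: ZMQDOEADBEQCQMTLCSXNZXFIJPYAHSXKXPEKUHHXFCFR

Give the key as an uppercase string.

DIJMWMEM

  i= 0: Z-W =  3 → D
  i= 1: M-E =  8 → I
  i= 2: Q-H =  9 → J
  i= 3: D-R = 12 → M
  i= 4: O-S = 22 → W
  i= 5: E-S = 12 → M
  i= 6: A-W =  4 → E
  i= 7: D-R = 12 → M
  i= 8: B-Y =  3 → D
  i= 9: E-W =  8 → I
  i=10: Q-H =  9 → J
  i=11: C-Q = 12 → M
  i=12: Q-U = 22 → W
  i=13: M-A = 12 → M
  i=14: T-P =  4 → E
  i=15: L-Z = 12 → M
  i=16: C-Z =  3 → D
  i=17: S-K =  8 → I
  i=18: X-O =  9 → J
  i=19: N-B = 12 → M
  i=20: Z-D = 22 → W
  i=21: X-L = 12 → M
  i=22: F-B =  4 → E
  i=23: I-W = 12 → M
  i=24: J-G =  3 → D
  i=25: P-H =  8 → I
  i=26: Y-P =  9 → J
  i=27: A-O = 12 → M
  i=28: H-L = 22 → W
  i=29: S-G = 12 → M
  i=30: X-T =  4 → E
  i=31: K-Y = 12 → M
  i=32: X-U =  3 → D
  i=33: P-H =  8 → I
  i=34: E-V =  9 → J
  i=35: K-Y = 12 → M
  i=36: U-Y = 22 → W
  i=37: H-V = 12 → M
  i=38: H-D =  4 → E
  i=39: X-L = 12 → M
  i=40: F-C =  3 → D
  i=41: C-U =  8 → I
  i=42: F-W =  9 → J
  i=43: R-F = 12 → M
  shifts repeat with period 8: DIJMWMEM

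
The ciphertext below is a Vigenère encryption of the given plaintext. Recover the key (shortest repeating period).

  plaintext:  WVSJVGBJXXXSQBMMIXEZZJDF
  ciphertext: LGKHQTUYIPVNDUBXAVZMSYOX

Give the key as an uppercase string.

PLSYVNT

  i= 0: L-W = 15 → P
  i= 1: G-V = 11 → L
  i= 2: K-S = 18 → S
  i= 3: H-J = 24 → Y
  i= 4: Q-V = 21 → V
  i= 5: T-G = 13 → N
  i= 6: U-B = 19 → T
  i= 7: Y-J = 15 → P
  i= 8: I-X = 11 → L
  i= 9: P-X = 18 → S
  i=10: V-X = 24 → Y
  i=11: N-S = 21 → V
  i=12: D-Q = 13 → N
  i=13: U-B = 19 → T
  i=14: B-M = 15 → P
  i=15: X-M = 11 → L
  i=16: A-I = 18 → S
  i=17: V-X = 24 → Y
  i=18: Z-E = 21 → V
  i=19: M-Z = 13 → N
  i=20: S-Z = 19 → T
  i=21: Y-J = 15 → P
  i=22: O-D = 11 → L
  i=23: X-F = 18 → S
  shifts repeat with period 7: PLSYVNT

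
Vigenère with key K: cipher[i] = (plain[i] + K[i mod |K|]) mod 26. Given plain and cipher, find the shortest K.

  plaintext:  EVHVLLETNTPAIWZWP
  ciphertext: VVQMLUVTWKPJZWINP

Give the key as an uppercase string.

RAJ

  i= 0: V-E = 17 → R
  i= 1: V-V =  0 → A
  i= 2: Q-H =  9 → J
  i= 3: M-V = 17 → R
  i= 4: L-L =  0 → A
  i= 5: U-L =  9 → J
  i= 6: V-E = 17 → R
  i= 7: T-T =  0 → A
  i= 8: W-N =  9 → J
  i= 9: K-T = 17 → R
  i=10: P-P =  0 → A
  i=11: J-A =  9 → J
  i=12: Z-I = 17 → R
  i=13: W-W =  0 → A
  i=14: I-Z =  9 → J
  i=15: N-W = 17 → R
  i=16: P-P =  0 → A
  shifts repeat with period 3: RAJ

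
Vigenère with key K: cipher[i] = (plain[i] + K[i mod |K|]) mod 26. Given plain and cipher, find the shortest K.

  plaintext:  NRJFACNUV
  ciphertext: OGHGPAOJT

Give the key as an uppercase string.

  i= 0: O-N =  1 → B
  i= 1: G-R = 15 → P
  i= 2: H-J = 24 → Y
  i= 3: G-F =  1 → B
  i= 4: P-A = 15 → P
  i= 5: A-C = 24 → Y
  i= 6: O-N =  1 → B
  i= 7: J-U = 15 → P
  i= 8: T-V = 24 → Y
  shifts repeat with period 3: BPY

BPY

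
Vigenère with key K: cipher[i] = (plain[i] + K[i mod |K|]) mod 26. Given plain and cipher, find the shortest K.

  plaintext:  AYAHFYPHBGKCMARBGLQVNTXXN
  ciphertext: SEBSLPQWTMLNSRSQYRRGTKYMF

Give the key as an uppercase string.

SGBLGRBP

  i= 0: S-A = 18 → S
  i= 1: E-Y =  6 → G
  i= 2: B-A =  1 → B
  i= 3: S-H = 11 → L
  i= 4: L-F =  6 → G
  i= 5: P-Y = 17 → R
  i= 6: Q-P =  1 → B
  i= 7: W-H = 15 → P
  i= 8: T-B = 18 → S
  i= 9: M-G =  6 → G
  i=10: L-K =  1 → B
  i=11: N-C = 11 → L
  i=12: S-M =  6 → G
  i=13: R-A = 17 → R
  i=14: S-R =  1 → B
  i=15: Q-B = 15 → P
  i=16: Y-G = 18 → S
  i=17: R-L =  6 → G
  i=18: R-Q =  1 → B
  i=19: G-V = 11 → L
  i=20: T-N =  6 → G
  i=21: K-T = 17 → R
  i=22: Y-X =  1 → B
  i=23: M-X = 15 → P
  i=24: F-N = 18 → S
  shifts repeat with period 8: SGBLGRBP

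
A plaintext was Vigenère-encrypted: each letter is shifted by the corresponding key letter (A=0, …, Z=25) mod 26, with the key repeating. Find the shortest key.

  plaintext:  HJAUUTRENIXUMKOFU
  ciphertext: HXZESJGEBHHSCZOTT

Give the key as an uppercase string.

  i= 0: H-H =  0 → A
  i= 1: X-J = 14 → O
  i= 2: Z-A = 25 → Z
  i= 3: E-U = 10 → K
  i= 4: S-U = 24 → Y
  i= 5: J-T = 16 → Q
  i= 6: G-R = 15 → P
  i= 7: E-E =  0 → A
  i= 8: B-N = 14 → O
  i= 9: H-I = 25 → Z
  i=10: H-X = 10 → K
  i=11: S-U = 24 → Y
  i=12: C-M = 16 → Q
  i=13: Z-K = 15 → P
  i=14: O-O =  0 → A
  i=15: T-F = 14 → O
  i=16: T-U = 25 → Z
  shifts repeat with period 7: AOZKYQP

AOZKYQP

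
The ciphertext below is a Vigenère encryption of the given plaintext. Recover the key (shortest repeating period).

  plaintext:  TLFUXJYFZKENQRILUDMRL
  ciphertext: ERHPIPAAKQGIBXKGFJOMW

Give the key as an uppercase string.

  i= 0: E-T = 11 → L
  i= 1: R-L =  6 → G
  i= 2: H-F =  2 → C
  i= 3: P-U = 21 → V
  i= 4: I-X = 11 → L
  i= 5: P-J =  6 → G
  i= 6: A-Y =  2 → C
  i= 7: A-F = 21 → V
  i= 8: K-Z = 11 → L
  i= 9: Q-K =  6 → G
  i=10: G-E =  2 → C
  i=11: I-N = 21 → V
  i=12: B-Q = 11 → L
  i=13: X-R =  6 → G
  i=14: K-I =  2 → C
  i=15: G-L = 21 → V
  i=16: F-U = 11 → L
  i=17: J-D =  6 → G
  i=18: O-M =  2 → C
  i=19: M-R = 21 → V
  i=20: W-L = 11 → L
  shifts repeat with period 4: LGCV

LGCV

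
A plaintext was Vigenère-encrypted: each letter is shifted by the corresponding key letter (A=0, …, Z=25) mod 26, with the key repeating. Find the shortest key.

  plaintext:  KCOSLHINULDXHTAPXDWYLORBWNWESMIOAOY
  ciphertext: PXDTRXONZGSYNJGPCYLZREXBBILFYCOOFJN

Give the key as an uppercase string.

FVPBGQGA

  i= 0: P-K =  5 → F
  i= 1: X-C = 21 → V
  i= 2: D-O = 15 → P
  i= 3: T-S =  1 → B
  i= 4: R-L =  6 → G
  i= 5: X-H = 16 → Q
  i= 6: O-I =  6 → G
  i= 7: N-N =  0 → A
  i= 8: Z-U =  5 → F
  i= 9: G-L = 21 → V
  i=10: S-D = 15 → P
  i=11: Y-X =  1 → B
  i=12: N-H =  6 → G
  i=13: J-T = 16 → Q
  i=14: G-A =  6 → G
  i=15: P-P =  0 → A
  i=16: C-X =  5 → F
  i=17: Y-D = 21 → V
  i=18: L-W = 15 → P
  i=19: Z-Y =  1 → B
  i=20: R-L =  6 → G
  i=21: E-O = 16 → Q
  i=22: X-R =  6 → G
  i=23: B-B =  0 → A
  i=24: B-W =  5 → F
  i=25: I-N = 21 → V
  i=26: L-W = 15 → P
  i=27: F-E =  1 → B
  i=28: Y-S =  6 → G
  i=29: C-M = 16 → Q
  i=30: O-I =  6 → G
  i=31: O-O =  0 → A
  i=32: F-A =  5 → F
  i=33: J-O = 21 → V
  i=34: N-Y = 15 → P
  shifts repeat with period 8: FVPBGQGA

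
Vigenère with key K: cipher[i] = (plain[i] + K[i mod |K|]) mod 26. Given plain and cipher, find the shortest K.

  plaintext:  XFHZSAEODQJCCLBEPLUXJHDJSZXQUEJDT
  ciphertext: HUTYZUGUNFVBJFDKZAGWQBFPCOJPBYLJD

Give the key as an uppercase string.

KPMZHUCG

  i= 0: H-X = 10 → K
  i= 1: U-F = 15 → P
  i= 2: T-H = 12 → M
  i= 3: Y-Z = 25 → Z
  i= 4: Z-S =  7 → H
  i= 5: U-A = 20 → U
  i= 6: G-E =  2 → C
  i= 7: U-O =  6 → G
  i= 8: N-D = 10 → K
  i= 9: F-Q = 15 → P
  i=10: V-J = 12 → M
  i=11: B-C = 25 → Z
  i=12: J-C =  7 → H
  i=13: F-L = 20 → U
  i=14: D-B =  2 → C
  i=15: K-E =  6 → G
  i=16: Z-P = 10 → K
  i=17: A-L = 15 → P
  i=18: G-U = 12 → M
  i=19: W-X = 25 → Z
  i=20: Q-J =  7 → H
  i=21: B-H = 20 → U
  i=22: F-D =  2 → C
  i=23: P-J =  6 → G
  i=24: C-S = 10 → K
  i=25: O-Z = 15 → P
  i=26: J-X = 12 → M
  i=27: P-Q = 25 → Z
  i=28: B-U =  7 → H
  i=29: Y-E = 20 → U
  i=30: L-J =  2 → C
  i=31: J-D =  6 → G
  i=32: D-T = 10 → K
  shifts repeat with period 8: KPMZHUCG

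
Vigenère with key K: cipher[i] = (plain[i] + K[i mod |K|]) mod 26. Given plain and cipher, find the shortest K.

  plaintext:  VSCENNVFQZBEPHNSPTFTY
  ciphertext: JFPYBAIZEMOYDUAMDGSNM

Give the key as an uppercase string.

ONNU

  i= 0: J-V = 14 → O
  i= 1: F-S = 13 → N
  i= 2: P-C = 13 → N
  i= 3: Y-E = 20 → U
  i= 4: B-N = 14 → O
  i= 5: A-N = 13 → N
  i= 6: I-V = 13 → N
  i= 7: Z-F = 20 → U
  i= 8: E-Q = 14 → O
  i= 9: M-Z = 13 → N
  i=10: O-B = 13 → N
  i=11: Y-E = 20 → U
  i=12: D-P = 14 → O
  i=13: U-H = 13 → N
  i=14: A-N = 13 → N
  i=15: M-S = 20 → U
  i=16: D-P = 14 → O
  i=17: G-T = 13 → N
  i=18: S-F = 13 → N
  i=19: N-T = 20 → U
  i=20: M-Y = 14 → O
  shifts repeat with period 4: ONNU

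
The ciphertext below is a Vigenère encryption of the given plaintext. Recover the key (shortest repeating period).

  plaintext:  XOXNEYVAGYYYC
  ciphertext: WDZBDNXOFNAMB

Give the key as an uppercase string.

ZPCO

  i= 0: W-X = 25 → Z
  i= 1: D-O = 15 → P
  i= 2: Z-X =  2 → C
  i= 3: B-N = 14 → O
  i= 4: D-E = 25 → Z
  i= 5: N-Y = 15 → P
  i= 6: X-V =  2 → C
  i= 7: O-A = 14 → O
  i= 8: F-G = 25 → Z
  i= 9: N-Y = 15 → P
  i=10: A-Y =  2 → C
  i=11: M-Y = 14 → O
  i=12: B-C = 25 → Z
  shifts repeat with period 4: ZPCO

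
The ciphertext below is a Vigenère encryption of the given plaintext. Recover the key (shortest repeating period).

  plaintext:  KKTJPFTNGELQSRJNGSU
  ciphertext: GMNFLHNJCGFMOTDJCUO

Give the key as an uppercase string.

  i= 0: G-K = 22 → W
  i= 1: M-K =  2 → C
  i= 2: N-T = 20 → U
  i= 3: F-J = 22 → W
  i= 4: L-P = 22 → W
  i= 5: H-F =  2 → C
  i= 6: N-T = 20 → U
  i= 7: J-N = 22 → W
  i= 8: C-G = 22 → W
  i= 9: G-E =  2 → C
  i=10: F-L = 20 → U
  i=11: M-Q = 22 → W
  i=12: O-S = 22 → W
  i=13: T-R =  2 → C
  i=14: D-J = 20 → U
  i=15: J-N = 22 → W
  i=16: C-G = 22 → W
  i=17: U-S =  2 → C
  i=18: O-U = 20 → U
  shifts repeat with period 4: WCUW

WCUW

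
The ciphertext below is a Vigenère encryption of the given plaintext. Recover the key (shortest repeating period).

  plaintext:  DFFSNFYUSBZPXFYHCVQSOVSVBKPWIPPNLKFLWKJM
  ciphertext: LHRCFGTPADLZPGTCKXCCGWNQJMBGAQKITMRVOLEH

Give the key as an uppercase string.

ICMKSBVV

  i= 0: L-D =  8 → I
  i= 1: H-F =  2 → C
  i= 2: R-F = 12 → M
  i= 3: C-S = 10 → K
  i= 4: F-N = 18 → S
  i= 5: G-F =  1 → B
  i= 6: T-Y = 21 → V
  i= 7: P-U = 21 → V
  i= 8: A-S =  8 → I
  i= 9: D-B =  2 → C
  i=10: L-Z = 12 → M
  i=11: Z-P = 10 → K
  i=12: P-X = 18 → S
  i=13: G-F =  1 → B
  i=14: T-Y = 21 → V
  i=15: C-H = 21 → V
  i=16: K-C =  8 → I
  i=17: X-V =  2 → C
  i=18: C-Q = 12 → M
  i=19: C-S = 10 → K
  i=20: G-O = 18 → S
  i=21: W-V =  1 → B
  i=22: N-S = 21 → V
  i=23: Q-V = 21 → V
  i=24: J-B =  8 → I
  i=25: M-K =  2 → C
  i=26: B-P = 12 → M
  i=27: G-W = 10 → K
  i=28: A-I = 18 → S
  i=29: Q-P =  1 → B
  i=30: K-P = 21 → V
  i=31: I-N = 21 → V
  i=32: T-L =  8 → I
  i=33: M-K =  2 → C
  i=34: R-F = 12 → M
  i=35: V-L = 10 → K
  i=36: O-W = 18 → S
  i=37: L-K =  1 → B
  i=38: E-J = 21 → V
  i=39: H-M = 21 → V
  shifts repeat with period 8: ICMKSBVV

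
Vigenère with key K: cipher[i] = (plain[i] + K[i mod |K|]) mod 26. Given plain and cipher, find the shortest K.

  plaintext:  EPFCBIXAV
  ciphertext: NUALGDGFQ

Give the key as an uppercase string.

JFV

  i= 0: N-E =  9 → J
  i= 1: U-P =  5 → F
  i= 2: A-F = 21 → V
  i= 3: L-C =  9 → J
  i= 4: G-B =  5 → F
  i= 5: D-I = 21 → V
  i= 6: G-X =  9 → J
  i= 7: F-A =  5 → F
  i= 8: Q-V = 21 → V
  shifts repeat with period 3: JFV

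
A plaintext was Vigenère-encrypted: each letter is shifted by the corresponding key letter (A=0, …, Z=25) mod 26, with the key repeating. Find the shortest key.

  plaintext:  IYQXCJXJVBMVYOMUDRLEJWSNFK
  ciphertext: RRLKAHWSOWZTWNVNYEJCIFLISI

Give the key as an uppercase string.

JTVNYYZ

  i= 0: R-I =  9 → J
  i= 1: R-Y = 19 → T
  i= 2: L-Q = 21 → V
  i= 3: K-X = 13 → N
  i= 4: A-C = 24 → Y
  i= 5: H-J = 24 → Y
  i= 6: W-X = 25 → Z
  i= 7: S-J =  9 → J
  i= 8: O-V = 19 → T
  i= 9: W-B = 21 → V
  i=10: Z-M = 13 → N
  i=11: T-V = 24 → Y
  i=12: W-Y = 24 → Y
  i=13: N-O = 25 → Z
  i=14: V-M =  9 → J
  i=15: N-U = 19 → T
  i=16: Y-D = 21 → V
  i=17: E-R = 13 → N
  i=18: J-L = 24 → Y
  i=19: C-E = 24 → Y
  i=20: I-J = 25 → Z
  i=21: F-W =  9 → J
  i=22: L-S = 19 → T
  i=23: I-N = 21 → V
  i=24: S-F = 13 → N
  i=25: I-K = 24 → Y
  shifts repeat with period 7: JTVNYYZ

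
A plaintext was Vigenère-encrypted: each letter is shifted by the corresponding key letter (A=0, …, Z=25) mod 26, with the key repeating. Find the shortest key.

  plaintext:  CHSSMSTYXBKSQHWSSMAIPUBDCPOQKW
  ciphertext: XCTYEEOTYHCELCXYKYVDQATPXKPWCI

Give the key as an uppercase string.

  i= 0: X-C = 21 → V
  i= 1: C-H = 21 → V
  i= 2: T-S =  1 → B
  i= 3: Y-S =  6 → G
  i= 4: E-M = 18 → S
  i= 5: E-S = 12 → M
  i= 6: O-T = 21 → V
  i= 7: T-Y = 21 → V
  i= 8: Y-X =  1 → B
  i= 9: H-B =  6 → G
  i=10: C-K = 18 → S
  i=11: E-S = 12 → M
  i=12: L-Q = 21 → V
  i=13: C-H = 21 → V
  i=14: X-W =  1 → B
  i=15: Y-S =  6 → G
  i=16: K-S = 18 → S
  i=17: Y-M = 12 → M
  i=18: V-A = 21 → V
  i=19: D-I = 21 → V
  i=20: Q-P =  1 → B
  i=21: A-U =  6 → G
  i=22: T-B = 18 → S
  i=23: P-D = 12 → M
  i=24: X-C = 21 → V
  i=25: K-P = 21 → V
  i=26: P-O =  1 → B
  i=27: W-Q =  6 → G
  i=28: C-K = 18 → S
  i=29: I-W = 12 → M
  shifts repeat with period 6: VVBGSM

VVBGSM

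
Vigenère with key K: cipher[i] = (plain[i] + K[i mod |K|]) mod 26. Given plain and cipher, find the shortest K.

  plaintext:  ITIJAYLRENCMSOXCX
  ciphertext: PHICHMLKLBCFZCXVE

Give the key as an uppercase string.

HOAT

  i= 0: P-I =  7 → H
  i= 1: H-T = 14 → O
  i= 2: I-I =  0 → A
  i= 3: C-J = 19 → T
  i= 4: H-A =  7 → H
  i= 5: M-Y = 14 → O
  i= 6: L-L =  0 → A
  i= 7: K-R = 19 → T
  i= 8: L-E =  7 → H
  i= 9: B-N = 14 → O
  i=10: C-C =  0 → A
  i=11: F-M = 19 → T
  i=12: Z-S =  7 → H
  i=13: C-O = 14 → O
  i=14: X-X =  0 → A
  i=15: V-C = 19 → T
  i=16: E-X =  7 → H
  shifts repeat with period 4: HOAT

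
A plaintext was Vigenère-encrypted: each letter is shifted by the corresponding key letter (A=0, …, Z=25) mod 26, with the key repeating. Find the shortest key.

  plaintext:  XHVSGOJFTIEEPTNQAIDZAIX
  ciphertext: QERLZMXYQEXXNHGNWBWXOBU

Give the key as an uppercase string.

TXWTTYO

  i= 0: Q-X = 19 → T
  i= 1: E-H = 23 → X
  i= 2: R-V = 22 → W
  i= 3: L-S = 19 → T
  i= 4: Z-G = 19 → T
  i= 5: M-O = 24 → Y
  i= 6: X-J = 14 → O
  i= 7: Y-F = 19 → T
  i= 8: Q-T = 23 → X
  i= 9: E-I = 22 → W
  i=10: X-E = 19 → T
  i=11: X-E = 19 → T
  i=12: N-P = 24 → Y
  i=13: H-T = 14 → O
  i=14: G-N = 19 → T
  i=15: N-Q = 23 → X
  i=16: W-A = 22 → W
  i=17: B-I = 19 → T
  i=18: W-D = 19 → T
  i=19: X-Z = 24 → Y
  i=20: O-A = 14 → O
  i=21: B-I = 19 → T
  i=22: U-X = 23 → X
  shifts repeat with period 7: TXWTTYO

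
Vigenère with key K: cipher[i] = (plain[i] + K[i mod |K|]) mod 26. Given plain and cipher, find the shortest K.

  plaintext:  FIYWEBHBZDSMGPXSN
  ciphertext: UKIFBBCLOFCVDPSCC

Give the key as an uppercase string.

PCKJXAVK

  i= 0: U-F = 15 → P
  i= 1: K-I =  2 → C
  i= 2: I-Y = 10 → K
  i= 3: F-W =  9 → J
  i= 4: B-E = 23 → X
  i= 5: B-B =  0 → A
  i= 6: C-H = 21 → V
  i= 7: L-B = 10 → K
  i= 8: O-Z = 15 → P
  i= 9: F-D =  2 → C
  i=10: C-S = 10 → K
  i=11: V-M =  9 → J
  i=12: D-G = 23 → X
  i=13: P-P =  0 → A
  i=14: S-X = 21 → V
  i=15: C-S = 10 → K
  i=16: C-N = 15 → P
  shifts repeat with period 8: PCKJXAVK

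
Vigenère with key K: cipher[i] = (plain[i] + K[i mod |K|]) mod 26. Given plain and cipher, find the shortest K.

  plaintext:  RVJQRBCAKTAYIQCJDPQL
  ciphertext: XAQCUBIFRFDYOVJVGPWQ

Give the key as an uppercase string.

GFHMDA

  i= 0: X-R =  6 → G
  i= 1: A-V =  5 → F
  i= 2: Q-J =  7 → H
  i= 3: C-Q = 12 → M
  i= 4: U-R =  3 → D
  i= 5: B-B =  0 → A
  i= 6: I-C =  6 → G
  i= 7: F-A =  5 → F
  i= 8: R-K =  7 → H
  i= 9: F-T = 12 → M
  i=10: D-A =  3 → D
  i=11: Y-Y =  0 → A
  i=12: O-I =  6 → G
  i=13: V-Q =  5 → F
  i=14: J-C =  7 → H
  i=15: V-J = 12 → M
  i=16: G-D =  3 → D
  i=17: P-P =  0 → A
  i=18: W-Q =  6 → G
  i=19: Q-L =  5 → F
  shifts repeat with period 6: GFHMDA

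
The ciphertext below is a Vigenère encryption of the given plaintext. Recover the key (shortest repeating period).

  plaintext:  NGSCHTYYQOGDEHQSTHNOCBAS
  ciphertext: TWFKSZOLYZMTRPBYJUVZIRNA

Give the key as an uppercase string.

  i= 0: T-N =  6 → G
  i= 1: W-G = 16 → Q
  i= 2: F-S = 13 → N
  i= 3: K-C =  8 → I
  i= 4: S-H = 11 → L
  i= 5: Z-T =  6 → G
  i= 6: O-Y = 16 → Q
  i= 7: L-Y = 13 → N
  i= 8: Y-Q =  8 → I
  i= 9: Z-O = 11 → L
  i=10: M-G =  6 → G
  i=11: T-D = 16 → Q
  i=12: R-E = 13 → N
  i=13: P-H =  8 → I
  i=14: B-Q = 11 → L
  i=15: Y-S =  6 → G
  i=16: J-T = 16 → Q
  i=17: U-H = 13 → N
  i=18: V-N =  8 → I
  i=19: Z-O = 11 → L
  i=20: I-C =  6 → G
  i=21: R-B = 16 → Q
  i=22: N-A = 13 → N
  i=23: A-S =  8 → I
  shifts repeat with period 5: GQNIL

GQNIL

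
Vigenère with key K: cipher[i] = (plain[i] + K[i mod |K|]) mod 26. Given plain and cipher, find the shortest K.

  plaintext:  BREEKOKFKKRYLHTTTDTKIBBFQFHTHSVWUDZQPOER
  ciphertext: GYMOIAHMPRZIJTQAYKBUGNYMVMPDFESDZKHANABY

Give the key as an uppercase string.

FHIKYMXH

  i= 0: G-B =  5 → F
  i= 1: Y-R =  7 → H
  i= 2: M-E =  8 → I
  i= 3: O-E = 10 → K
  i= 4: I-K = 24 → Y
  i= 5: A-O = 12 → M
  i= 6: H-K = 23 → X
  i= 7: M-F =  7 → H
  i= 8: P-K =  5 → F
  i= 9: R-K =  7 → H
  i=10: Z-R =  8 → I
  i=11: I-Y = 10 → K
  i=12: J-L = 24 → Y
  i=13: T-H = 12 → M
  i=14: Q-T = 23 → X
  i=15: A-T =  7 → H
  i=16: Y-T =  5 → F
  i=17: K-D =  7 → H
  i=18: B-T =  8 → I
  i=19: U-K = 10 → K
  i=20: G-I = 24 → Y
  i=21: N-B = 12 → M
  i=22: Y-B = 23 → X
  i=23: M-F =  7 → H
  i=24: V-Q =  5 → F
  i=25: M-F =  7 → H
  i=26: P-H =  8 → I
  i=27: D-T = 10 → K
  i=28: F-H = 24 → Y
  i=29: E-S = 12 → M
  i=30: S-V = 23 → X
  i=31: D-W =  7 → H
  i=32: Z-U =  5 → F
  i=33: K-D =  7 → H
  i=34: H-Z =  8 → I
  i=35: A-Q = 10 → K
  i=36: N-P = 24 → Y
  i=37: A-O = 12 → M
  i=38: B-E = 23 → X
  i=39: Y-R =  7 → H
  shifts repeat with period 8: FHIKYMXH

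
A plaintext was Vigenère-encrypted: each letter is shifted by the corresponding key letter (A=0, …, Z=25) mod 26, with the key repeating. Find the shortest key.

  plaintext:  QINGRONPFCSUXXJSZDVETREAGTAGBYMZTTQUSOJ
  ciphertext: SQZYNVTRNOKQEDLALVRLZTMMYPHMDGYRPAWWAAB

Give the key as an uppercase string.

  i= 0: S-Q =  2 → C
  i= 1: Q-I =  8 → I
  i= 2: Z-N = 12 → M
  i= 3: Y-G = 18 → S
  i= 4: N-R = 22 → W
  i= 5: V-O =  7 → H
  i= 6: T-N =  6 → G
  i= 7: R-P =  2 → C
  i= 8: N-F =  8 → I
  i= 9: O-C = 12 → M
  i=10: K-S = 18 → S
  i=11: Q-U = 22 → W
  i=12: E-X =  7 → H
  i=13: D-X =  6 → G
  i=14: L-J =  2 → C
  i=15: A-S =  8 → I
  i=16: L-Z = 12 → M
  i=17: V-D = 18 → S
  i=18: R-V = 22 → W
  i=19: L-E =  7 → H
  i=20: Z-T =  6 → G
  i=21: T-R =  2 → C
  i=22: M-E =  8 → I
  i=23: M-A = 12 → M
  i=24: Y-G = 18 → S
  i=25: P-T = 22 → W
  i=26: H-A =  7 → H
  i=27: M-G =  6 → G
  i=28: D-B =  2 → C
  i=29: G-Y =  8 → I
  i=30: Y-M = 12 → M
  i=31: R-Z = 18 → S
  i=32: P-T = 22 → W
  i=33: A-T =  7 → H
  i=34: W-Q =  6 → G
  i=35: W-U =  2 → C
  i=36: A-S =  8 → I
  i=37: A-O = 12 → M
  i=38: B-J = 18 → S
  shifts repeat with period 7: CIMSWHG

CIMSWHG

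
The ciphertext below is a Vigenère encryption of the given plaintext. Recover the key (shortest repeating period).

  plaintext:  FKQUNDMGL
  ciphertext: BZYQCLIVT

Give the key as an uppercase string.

  i= 0: B-F = 22 → W
  i= 1: Z-K = 15 → P
  i= 2: Y-Q =  8 → I
  i= 3: Q-U = 22 → W
  i= 4: C-N = 15 → P
  i= 5: L-D =  8 → I
  i= 6: I-M = 22 → W
  i= 7: V-G = 15 → P
  i= 8: T-L =  8 → I
  shifts repeat with period 3: WPI

WPI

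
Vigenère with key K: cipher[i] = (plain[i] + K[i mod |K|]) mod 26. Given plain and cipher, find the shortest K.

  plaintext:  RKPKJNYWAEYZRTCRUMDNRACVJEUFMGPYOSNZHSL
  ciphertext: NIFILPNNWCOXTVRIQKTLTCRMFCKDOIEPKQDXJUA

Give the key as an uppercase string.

  i= 0: N-R = 22 → W
  i= 1: I-K = 24 → Y
  i= 2: F-P = 16 → Q
  i= 3: I-K = 24 → Y
  i= 4: L-J =  2 → C
  i= 5: P-N =  2 → C
  i= 6: N-Y = 15 → P
  i= 7: N-W = 17 → R
  i= 8: W-A = 22 → W
  i= 9: C-E = 24 → Y
  i=10: O-Y = 16 → Q
  i=11: X-Z = 24 → Y
  i=12: T-R =  2 → C
  i=13: V-T =  2 → C
  i=14: R-C = 15 → P
  i=15: I-R = 17 → R
  i=16: Q-U = 22 → W
  i=17: K-M = 24 → Y
  i=18: T-D = 16 → Q
  i=19: L-N = 24 → Y
  i=20: T-R =  2 → C
  i=21: C-A =  2 → C
  i=22: R-C = 15 → P
  i=23: M-V = 17 → R
  i=24: F-J = 22 → W
  i=25: C-E = 24 → Y
  i=26: K-U = 16 → Q
  i=27: D-F = 24 → Y
  i=28: O-M =  2 → C
  i=29: I-G =  2 → C
  i=30: E-P = 15 → P
  i=31: P-Y = 17 → R
  i=32: K-O = 22 → W
  i=33: Q-S = 24 → Y
  i=34: D-N = 16 → Q
  i=35: X-Z = 24 → Y
  i=36: J-H =  2 → C
  i=37: U-S =  2 → C
  i=38: A-L = 15 → P
  shifts repeat with period 8: WYQYCCPR

WYQYCCPR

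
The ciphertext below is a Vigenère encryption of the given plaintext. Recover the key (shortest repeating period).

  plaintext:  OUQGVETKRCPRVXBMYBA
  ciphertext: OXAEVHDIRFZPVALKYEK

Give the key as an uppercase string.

  i= 0: O-O =  0 → A
  i= 1: X-U =  3 → D
  i= 2: A-Q = 10 → K
  i= 3: E-G = 24 → Y
  i= 4: V-V =  0 → A
  i= 5: H-E =  3 → D
  i= 6: D-T = 10 → K
  i= 7: I-K = 24 → Y
  i= 8: R-R =  0 → A
  i= 9: F-C =  3 → D
  i=10: Z-P = 10 → K
  i=11: P-R = 24 → Y
  i=12: V-V =  0 → A
  i=13: A-X =  3 → D
  i=14: L-B = 10 → K
  i=15: K-M = 24 → Y
  i=16: Y-Y =  0 → A
  i=17: E-B =  3 → D
  i=18: K-A = 10 → K
  shifts repeat with period 4: ADKY

ADKY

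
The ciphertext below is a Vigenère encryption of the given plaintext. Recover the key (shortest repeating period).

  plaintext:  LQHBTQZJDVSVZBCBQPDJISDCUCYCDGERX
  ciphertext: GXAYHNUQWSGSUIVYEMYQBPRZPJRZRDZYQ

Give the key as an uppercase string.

  i= 0: G-L = 21 → V
  i= 1: X-Q =  7 → H
  i= 2: A-H = 19 → T
  i= 3: Y-B = 23 → X
  i= 4: H-T = 14 → O
  i= 5: N-Q = 23 → X
  i= 6: U-Z = 21 → V
  i= 7: Q-J =  7 → H
  i= 8: W-D = 19 → T
  i= 9: S-V = 23 → X
  i=10: G-S = 14 → O
  i=11: S-V = 23 → X
  i=12: U-Z = 21 → V
  i=13: I-B =  7 → H
  i=14: V-C = 19 → T
  i=15: Y-B = 23 → X
  i=16: E-Q = 14 → O
  i=17: M-P = 23 → X
  i=18: Y-D = 21 → V
  i=19: Q-J =  7 → H
  i=20: B-I = 19 → T
  i=21: P-S = 23 → X
  i=22: R-D = 14 → O
  i=23: Z-C = 23 → X
  i=24: P-U = 21 → V
  i=25: J-C =  7 → H
  i=26: R-Y = 19 → T
  i=27: Z-C = 23 → X
  i=28: R-D = 14 → O
  i=29: D-G = 23 → X
  i=30: Z-E = 21 → V
  i=31: Y-R =  7 → H
  i=32: Q-X = 19 → T
  shifts repeat with period 6: VHTXOX

VHTXOX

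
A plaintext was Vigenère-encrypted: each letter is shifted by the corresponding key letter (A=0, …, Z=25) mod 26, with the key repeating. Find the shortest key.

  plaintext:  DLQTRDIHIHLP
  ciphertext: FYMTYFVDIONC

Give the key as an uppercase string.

  i= 0: F-D =  2 → C
  i= 1: Y-L = 13 → N
  i= 2: M-Q = 22 → W
  i= 3: T-T =  0 → A
  i= 4: Y-R =  7 → H
  i= 5: F-D =  2 → C
  i= 6: V-I = 13 → N
  i= 7: D-H = 22 → W
  i= 8: I-I =  0 → A
  i= 9: O-H =  7 → H
  i=10: N-L =  2 → C
  i=11: C-P = 13 → N
  shifts repeat with period 5: CNWAH

CNWAH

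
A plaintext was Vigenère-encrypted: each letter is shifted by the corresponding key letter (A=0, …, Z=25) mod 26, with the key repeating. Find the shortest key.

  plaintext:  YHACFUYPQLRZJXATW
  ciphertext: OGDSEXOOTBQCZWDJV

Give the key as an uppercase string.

  i= 0: O-Y = 16 → Q
  i= 1: G-H = 25 → Z
  i= 2: D-A =  3 → D
  i= 3: S-C = 16 → Q
  i= 4: E-F = 25 → Z
  i= 5: X-U =  3 → D
  i= 6: O-Y = 16 → Q
  i= 7: O-P = 25 → Z
  i= 8: T-Q =  3 → D
  i= 9: B-L = 16 → Q
  i=10: Q-R = 25 → Z
  i=11: C-Z =  3 → D
  i=12: Z-J = 16 → Q
  i=13: W-X = 25 → Z
  i=14: D-A =  3 → D
  i=15: J-T = 16 → Q
  i=16: V-W = 25 → Z
  shifts repeat with period 3: QZD

QZD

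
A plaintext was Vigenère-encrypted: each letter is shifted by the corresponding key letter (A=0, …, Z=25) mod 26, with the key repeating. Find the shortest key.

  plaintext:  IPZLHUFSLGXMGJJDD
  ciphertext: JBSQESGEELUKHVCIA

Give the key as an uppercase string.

  i= 0: J-I =  1 → B
  i= 1: B-P = 12 → M
  i= 2: S-Z = 19 → T
  i= 3: Q-L =  5 → F
  i= 4: E-H = 23 → X
  i= 5: S-U = 24 → Y
  i= 6: G-F =  1 → B
  i= 7: E-S = 12 → M
  i= 8: E-L = 19 → T
  i= 9: L-G =  5 → F
  i=10: U-X = 23 → X
  i=11: K-M = 24 → Y
  i=12: H-G =  1 → B
  i=13: V-J = 12 → M
  i=14: C-J = 19 → T
  i=15: I-D =  5 → F
  i=16: A-D = 23 → X
  shifts repeat with period 6: BMTFXY

BMTFXY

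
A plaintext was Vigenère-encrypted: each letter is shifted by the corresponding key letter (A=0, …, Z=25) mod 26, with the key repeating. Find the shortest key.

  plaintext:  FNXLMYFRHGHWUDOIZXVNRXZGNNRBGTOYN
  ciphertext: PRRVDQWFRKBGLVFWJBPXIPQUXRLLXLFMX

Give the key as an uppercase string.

  i= 0: P-F = 10 → K
  i= 1: R-N =  4 → E
  i= 2: R-X = 20 → U
  i= 3: V-L = 10 → K
  i= 4: D-M = 17 → R
  i= 5: Q-Y = 18 → S
  i= 6: W-F = 17 → R
  i= 7: F-R = 14 → O
  i= 8: R-H = 10 → K
  i= 9: K-G =  4 → E
  i=10: B-H = 20 → U
  i=11: G-W = 10 → K
  i=12: L-U = 17 → R
  i=13: V-D = 18 → S
  i=14: F-O = 17 → R
  i=15: W-I = 14 → O
  i=16: J-Z = 10 → K
  i=17: B-X =  4 → E
  i=18: P-V = 20 → U
  i=19: X-N = 10 → K
  i=20: I-R = 17 → R
  i=21: P-X = 18 → S
  i=22: Q-Z = 17 → R
  i=23: U-G = 14 → O
  i=24: X-N = 10 → K
  i=25: R-N =  4 → E
  i=26: L-R = 20 → U
  i=27: L-B = 10 → K
  i=28: X-G = 17 → R
  i=29: L-T = 18 → S
  i=30: F-O = 17 → R
  i=31: M-Y = 14 → O
  i=32: X-N = 10 → K
  shifts repeat with period 8: KEUKRSRO

KEUKRSRO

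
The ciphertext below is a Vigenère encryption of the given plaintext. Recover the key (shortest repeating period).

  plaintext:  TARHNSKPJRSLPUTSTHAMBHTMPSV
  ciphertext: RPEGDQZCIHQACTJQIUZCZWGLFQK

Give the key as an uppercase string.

YPNZQ

  i= 0: R-T = 24 → Y
  i= 1: P-A = 15 → P
  i= 2: E-R = 13 → N
  i= 3: G-H = 25 → Z
  i= 4: D-N = 16 → Q
  i= 5: Q-S = 24 → Y
  i= 6: Z-K = 15 → P
  i= 7: C-P = 13 → N
  i= 8: I-J = 25 → Z
  i= 9: H-R = 16 → Q
  i=10: Q-S = 24 → Y
  i=11: A-L = 15 → P
  i=12: C-P = 13 → N
  i=13: T-U = 25 → Z
  i=14: J-T = 16 → Q
  i=15: Q-S = 24 → Y
  i=16: I-T = 15 → P
  i=17: U-H = 13 → N
  i=18: Z-A = 25 → Z
  i=19: C-M = 16 → Q
  i=20: Z-B = 24 → Y
  i=21: W-H = 15 → P
  i=22: G-T = 13 → N
  i=23: L-M = 25 → Z
  i=24: F-P = 16 → Q
  i=25: Q-S = 24 → Y
  i=26: K-V = 15 → P
  shifts repeat with period 5: YPNZQ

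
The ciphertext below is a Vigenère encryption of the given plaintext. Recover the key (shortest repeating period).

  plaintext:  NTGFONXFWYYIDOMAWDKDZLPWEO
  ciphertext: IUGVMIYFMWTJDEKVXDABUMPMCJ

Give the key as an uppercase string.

VBAQY

  i= 0: I-N = 21 → V
  i= 1: U-T =  1 → B
  i= 2: G-G =  0 → A
  i= 3: V-F = 16 → Q
  i= 4: M-O = 24 → Y
  i= 5: I-N = 21 → V
  i= 6: Y-X =  1 → B
  i= 7: F-F =  0 → A
  i= 8: M-W = 16 → Q
  i= 9: W-Y = 24 → Y
  i=10: T-Y = 21 → V
  i=11: J-I =  1 → B
  i=12: D-D =  0 → A
  i=13: E-O = 16 → Q
  i=14: K-M = 24 → Y
  i=15: V-A = 21 → V
  i=16: X-W =  1 → B
  i=17: D-D =  0 → A
  i=18: A-K = 16 → Q
  i=19: B-D = 24 → Y
  i=20: U-Z = 21 → V
  i=21: M-L =  1 → B
  i=22: P-P =  0 → A
  i=23: M-W = 16 → Q
  i=24: C-E = 24 → Y
  i=25: J-O = 21 → V
  shifts repeat with period 5: VBAQY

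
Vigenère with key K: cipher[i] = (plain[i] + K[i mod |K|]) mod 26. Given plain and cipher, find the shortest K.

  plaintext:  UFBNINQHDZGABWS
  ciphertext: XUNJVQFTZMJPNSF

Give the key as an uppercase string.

DPMWN

  i= 0: X-U =  3 → D
  i= 1: U-F = 15 → P
  i= 2: N-B = 12 → M
  i= 3: J-N = 22 → W
  i= 4: V-I = 13 → N
  i= 5: Q-N =  3 → D
  i= 6: F-Q = 15 → P
  i= 7: T-H = 12 → M
  i= 8: Z-D = 22 → W
  i= 9: M-Z = 13 → N
  i=10: J-G =  3 → D
  i=11: P-A = 15 → P
  i=12: N-B = 12 → M
  i=13: S-W = 22 → W
  i=14: F-S = 13 → N
  shifts repeat with period 5: DPMWN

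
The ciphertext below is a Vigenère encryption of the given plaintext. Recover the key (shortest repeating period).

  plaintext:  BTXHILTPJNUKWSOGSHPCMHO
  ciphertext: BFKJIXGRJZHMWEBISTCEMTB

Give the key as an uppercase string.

AMNC

  i= 0: B-B =  0 → A
  i= 1: F-T = 12 → M
  i= 2: K-X = 13 → N
  i= 3: J-H =  2 → C
  i= 4: I-I =  0 → A
  i= 5: X-L = 12 → M
  i= 6: G-T = 13 → N
  i= 7: R-P =  2 → C
  i= 8: J-J =  0 → A
  i= 9: Z-N = 12 → M
  i=10: H-U = 13 → N
  i=11: M-K =  2 → C
  i=12: W-W =  0 → A
  i=13: E-S = 12 → M
  i=14: B-O = 13 → N
  i=15: I-G =  2 → C
  i=16: S-S =  0 → A
  i=17: T-H = 12 → M
  i=18: C-P = 13 → N
  i=19: E-C =  2 → C
  i=20: M-M =  0 → A
  i=21: T-H = 12 → M
  i=22: B-O = 13 → N
  shifts repeat with period 4: AMNC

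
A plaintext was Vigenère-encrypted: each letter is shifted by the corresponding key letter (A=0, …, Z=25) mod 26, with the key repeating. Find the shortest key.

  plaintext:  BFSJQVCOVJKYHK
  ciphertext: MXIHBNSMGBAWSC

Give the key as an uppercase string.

LSQY

  i= 0: M-B = 11 → L
  i= 1: X-F = 18 → S
  i= 2: I-S = 16 → Q
  i= 3: H-J = 24 → Y
  i= 4: B-Q = 11 → L
  i= 5: N-V = 18 → S
  i= 6: S-C = 16 → Q
  i= 7: M-O = 24 → Y
  i= 8: G-V = 11 → L
  i= 9: B-J = 18 → S
  i=10: A-K = 16 → Q
  i=11: W-Y = 24 → Y
  i=12: S-H = 11 → L
  i=13: C-K = 18 → S
  shifts repeat with period 4: LSQY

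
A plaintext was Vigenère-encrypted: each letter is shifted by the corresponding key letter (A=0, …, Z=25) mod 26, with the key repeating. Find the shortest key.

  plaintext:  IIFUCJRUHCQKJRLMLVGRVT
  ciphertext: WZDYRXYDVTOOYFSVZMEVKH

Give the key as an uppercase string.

ORYEPOHJ

  i= 0: W-I = 14 → O
  i= 1: Z-I = 17 → R
  i= 2: D-F = 24 → Y
  i= 3: Y-U =  4 → E
  i= 4: R-C = 15 → P
  i= 5: X-J = 14 → O
  i= 6: Y-R =  7 → H
  i= 7: D-U =  9 → J
  i= 8: V-H = 14 → O
  i= 9: T-C = 17 → R
  i=10: O-Q = 24 → Y
  i=11: O-K =  4 → E
  i=12: Y-J = 15 → P
  i=13: F-R = 14 → O
  i=14: S-L =  7 → H
  i=15: V-M =  9 → J
  i=16: Z-L = 14 → O
  i=17: M-V = 17 → R
  i=18: E-G = 24 → Y
  i=19: V-R =  4 → E
  i=20: K-V = 15 → P
  i=21: H-T = 14 → O
  shifts repeat with period 8: ORYEPOHJ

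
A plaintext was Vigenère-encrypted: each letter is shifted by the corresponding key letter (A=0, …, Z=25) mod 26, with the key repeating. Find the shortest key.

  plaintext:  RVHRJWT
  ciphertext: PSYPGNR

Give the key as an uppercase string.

YXR

  i= 0: P-R = 24 → Y
  i= 1: S-V = 23 → X
  i= 2: Y-H = 17 → R
  i= 3: P-R = 24 → Y
  i= 4: G-J = 23 → X
  i= 5: N-W = 17 → R
  i= 6: R-T = 24 → Y
  shifts repeat with period 3: YXR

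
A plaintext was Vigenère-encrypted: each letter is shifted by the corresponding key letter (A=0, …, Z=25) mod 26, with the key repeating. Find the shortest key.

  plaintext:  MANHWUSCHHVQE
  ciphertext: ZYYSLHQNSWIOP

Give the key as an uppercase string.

NYLLP

  i= 0: Z-M = 13 → N
  i= 1: Y-A = 24 → Y
  i= 2: Y-N = 11 → L
  i= 3: S-H = 11 → L
  i= 4: L-W = 15 → P
  i= 5: H-U = 13 → N
  i= 6: Q-S = 24 → Y
  i= 7: N-C = 11 → L
  i= 8: S-H = 11 → L
  i= 9: W-H = 15 → P
  i=10: I-V = 13 → N
  i=11: O-Q = 24 → Y
  i=12: P-E = 11 → L
  shifts repeat with period 5: NYLLP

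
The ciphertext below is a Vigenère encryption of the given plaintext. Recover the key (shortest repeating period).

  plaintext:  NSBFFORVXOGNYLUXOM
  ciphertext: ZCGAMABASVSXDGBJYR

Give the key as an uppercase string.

MKFVH

  i= 0: Z-N = 12 → M
  i= 1: C-S = 10 → K
  i= 2: G-B =  5 → F
  i= 3: A-F = 21 → V
  i= 4: M-F =  7 → H
  i= 5: A-O = 12 → M
  i= 6: B-R = 10 → K
  i= 7: A-V =  5 → F
  i= 8: S-X = 21 → V
  i= 9: V-O =  7 → H
  i=10: S-G = 12 → M
  i=11: X-N = 10 → K
  i=12: D-Y =  5 → F
  i=13: G-L = 21 → V
  i=14: B-U =  7 → H
  i=15: J-X = 12 → M
  i=16: Y-O = 10 → K
  i=17: R-M =  5 → F
  shifts repeat with period 5: MKFVH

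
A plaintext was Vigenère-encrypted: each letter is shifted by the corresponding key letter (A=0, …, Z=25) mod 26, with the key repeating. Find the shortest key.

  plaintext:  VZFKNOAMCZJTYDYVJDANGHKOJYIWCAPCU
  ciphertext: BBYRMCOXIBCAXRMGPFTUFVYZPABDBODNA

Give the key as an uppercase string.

  i= 0: B-V =  6 → G
  i= 1: B-Z =  2 → C
  i= 2: Y-F = 19 → T
  i= 3: R-K =  7 → H
  i= 4: M-N = 25 → Z
  i= 5: C-O = 14 → O
  i= 6: O-A = 14 → O
  i= 7: X-M = 11 → L
  i= 8: I-C =  6 → G
  i= 9: B-Z =  2 → C
  i=10: C-J = 19 → T
  i=11: A-T =  7 → H
  i=12: X-Y = 25 → Z
  i=13: R-D = 14 → O
  i=14: M-Y = 14 → O
  i=15: G-V = 11 → L
  i=16: P-J =  6 → G
  i=17: F-D =  2 → C
  i=18: T-A = 19 → T
  i=19: U-N =  7 → H
  i=20: F-G = 25 → Z
  i=21: V-H = 14 → O
  i=22: Y-K = 14 → O
  i=23: Z-O = 11 → L
  i=24: P-J =  6 → G
  i=25: A-Y =  2 → C
  i=26: B-I = 19 → T
  i=27: D-W =  7 → H
  i=28: B-C = 25 → Z
  i=29: O-A = 14 → O
  i=30: D-P = 14 → O
  i=31: N-C = 11 → L
  i=32: A-U =  6 → G
  shifts repeat with period 8: GCTHZOOL

GCTHZOOL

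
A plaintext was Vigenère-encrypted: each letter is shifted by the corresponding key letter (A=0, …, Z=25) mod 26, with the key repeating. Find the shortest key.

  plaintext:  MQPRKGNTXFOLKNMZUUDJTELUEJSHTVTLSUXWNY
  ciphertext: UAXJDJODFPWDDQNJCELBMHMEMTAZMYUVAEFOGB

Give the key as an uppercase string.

  i= 0: U-M =  8 → I
  i= 1: A-Q = 10 → K
  i= 2: X-P =  8 → I
  i= 3: J-R = 18 → S
  i= 4: D-K = 19 → T
  i= 5: J-G =  3 → D
  i= 6: O-N =  1 → B
  i= 7: D-T = 10 → K
  i= 8: F-X =  8 → I
  i= 9: P-F = 10 → K
  i=10: W-O =  8 → I
  i=11: D-L = 18 → S
  i=12: D-K = 19 → T
  i=13: Q-N =  3 → D
  i=14: N-M =  1 → B
  i=15: J-Z = 10 → K
  i=16: C-U =  8 → I
  i=17: E-U = 10 → K
  i=18: L-D =  8 → I
  i=19: B-J = 18 → S
  i=20: M-T = 19 → T
  i=21: H-E =  3 → D
  i=22: M-L =  1 → B
  i=23: E-U = 10 → K
  i=24: M-E =  8 → I
  i=25: T-J = 10 → K
  i=26: A-S =  8 → I
  i=27: Z-H = 18 → S
  i=28: M-T = 19 → T
  i=29: Y-V =  3 → D
  i=30: U-T =  1 → B
  i=31: V-L = 10 → K
  i=32: A-S =  8 → I
  i=33: E-U = 10 → K
  i=34: F-X =  8 → I
  i=35: O-W = 18 → S
  i=36: G-N = 19 → T
  i=37: B-Y =  3 → D
  shifts repeat with period 8: IKISTDBK

IKISTDBK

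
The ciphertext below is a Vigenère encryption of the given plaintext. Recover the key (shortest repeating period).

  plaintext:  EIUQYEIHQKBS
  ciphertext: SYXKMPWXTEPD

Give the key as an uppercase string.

OQDUOL

  i= 0: S-E = 14 → O
  i= 1: Y-I = 16 → Q
  i= 2: X-U =  3 → D
  i= 3: K-Q = 20 → U
  i= 4: M-Y = 14 → O
  i= 5: P-E = 11 → L
  i= 6: W-I = 14 → O
  i= 7: X-H = 16 → Q
  i= 8: T-Q =  3 → D
  i= 9: E-K = 20 → U
  i=10: P-B = 14 → O
  i=11: D-S = 11 → L
  shifts repeat with period 6: OQDUOL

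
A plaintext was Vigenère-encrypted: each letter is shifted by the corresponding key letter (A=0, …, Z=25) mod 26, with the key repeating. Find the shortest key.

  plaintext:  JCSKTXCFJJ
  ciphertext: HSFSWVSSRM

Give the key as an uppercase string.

  i= 0: H-J = 24 → Y
  i= 1: S-C = 16 → Q
  i= 2: F-S = 13 → N
  i= 3: S-K =  8 → I
  i= 4: W-T =  3 → D
  i= 5: V-X = 24 → Y
  i= 6: S-C = 16 → Q
  i= 7: S-F = 13 → N
  i= 8: R-J =  8 → I
  i= 9: M-J =  3 → D
  shifts repeat with period 5: YQNID

YQNID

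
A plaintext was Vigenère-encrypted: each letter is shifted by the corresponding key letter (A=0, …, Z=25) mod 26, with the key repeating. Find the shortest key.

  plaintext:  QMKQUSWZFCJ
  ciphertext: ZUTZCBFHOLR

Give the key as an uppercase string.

  i= 0: Z-Q =  9 → J
  i= 1: U-M =  8 → I
  i= 2: T-K =  9 → J
  i= 3: Z-Q =  9 → J
  i= 4: C-U =  8 → I
  i= 5: B-S =  9 → J
  i= 6: F-W =  9 → J
  i= 7: H-Z =  8 → I
  i= 8: O-F =  9 → J
  i= 9: L-C =  9 → J
  i=10: R-J =  8 → I
  shifts repeat with period 3: JIJ

JIJ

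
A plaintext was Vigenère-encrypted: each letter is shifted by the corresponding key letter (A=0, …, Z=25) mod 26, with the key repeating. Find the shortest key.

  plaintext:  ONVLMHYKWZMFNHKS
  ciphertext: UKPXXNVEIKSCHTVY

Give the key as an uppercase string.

  i= 0: U-O =  6 → G
  i= 1: K-N = 23 → X
  i= 2: P-V = 20 → U
  i= 3: X-L = 12 → M
  i= 4: X-M = 11 → L
  i= 5: N-H =  6 → G
  i= 6: V-Y = 23 → X
  i= 7: E-K = 20 → U
  i= 8: I-W = 12 → M
  i= 9: K-Z = 11 → L
  i=10: S-M =  6 → G
  i=11: C-F = 23 → X
  i=12: H-N = 20 → U
  i=13: T-H = 12 → M
  i=14: V-K = 11 → L
  i=15: Y-S =  6 → G
  shifts repeat with period 5: GXUML

GXUML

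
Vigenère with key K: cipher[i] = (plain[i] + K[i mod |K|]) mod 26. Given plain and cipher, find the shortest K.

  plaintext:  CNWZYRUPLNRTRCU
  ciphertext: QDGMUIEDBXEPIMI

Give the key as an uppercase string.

  i= 0: Q-C = 14 → O
  i= 1: D-N = 16 → Q
  i= 2: G-W = 10 → K
  i= 3: M-Z = 13 → N
  i= 4: U-Y = 22 → W
  i= 5: I-R = 17 → R
  i= 6: E-U = 10 → K
  i= 7: D-P = 14 → O
  i= 8: B-L = 16 → Q
  i= 9: X-N = 10 → K
  i=10: E-R = 13 → N
  i=11: P-T = 22 → W
  i=12: I-R = 17 → R
  i=13: M-C = 10 → K
  i=14: I-U = 14 → O
  shifts repeat with period 7: OQKNWRK

OQKNWRK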